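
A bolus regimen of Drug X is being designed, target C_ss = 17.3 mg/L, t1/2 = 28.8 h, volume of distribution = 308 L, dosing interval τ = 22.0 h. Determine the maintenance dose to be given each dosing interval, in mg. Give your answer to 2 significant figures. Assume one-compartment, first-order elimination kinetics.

k = ln2 / t½ = 0.693147 / 28.8 = 0.02407 h⁻¹
CL = k × Vd = 0.02407 × 308 = 7.414 L/h
At steady state, Dose/τ = Css × CL.
Dose = Css × CL × τ = 17.3 × 7.414 × 22.0 = 2822 mg

2800 mg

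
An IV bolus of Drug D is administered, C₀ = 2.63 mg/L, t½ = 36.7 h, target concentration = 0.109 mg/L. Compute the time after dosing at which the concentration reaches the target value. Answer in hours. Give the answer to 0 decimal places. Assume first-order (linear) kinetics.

k = ln2 / t½ = 0.693147 / 36.7 = 0.01889 h⁻¹
t = ln(C₀ / C) / k = ln(2.630 / 0.109) / 0.01889
  = ln(24.13) / 0.01889 = 3.183 / 0.01889 = 168.5 h

169 h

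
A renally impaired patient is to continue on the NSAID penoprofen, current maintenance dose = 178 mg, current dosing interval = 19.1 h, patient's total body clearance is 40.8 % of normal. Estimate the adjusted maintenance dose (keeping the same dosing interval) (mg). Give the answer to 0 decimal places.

73 mg

To keep the same average steady-state level, dosing rate must scale with clearance.
CL ratio = 40.8 / 100 = 0.4080
New dose (same interval) = 178 × 0.4080 = 72.62 mg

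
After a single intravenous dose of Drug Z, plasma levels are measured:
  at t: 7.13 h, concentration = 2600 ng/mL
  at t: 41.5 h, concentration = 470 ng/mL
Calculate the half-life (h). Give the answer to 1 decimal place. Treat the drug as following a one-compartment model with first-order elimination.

13.9 h

k = ln(C₁/C₂) / (t₂ − t₁) = ln(2600/470) / (41.5 − 7.13)
  = 1.711 / 34.37 = 0.04978 h⁻¹
t½ = ln2 / k = 0.693147 / 0.04978 = 13.92 h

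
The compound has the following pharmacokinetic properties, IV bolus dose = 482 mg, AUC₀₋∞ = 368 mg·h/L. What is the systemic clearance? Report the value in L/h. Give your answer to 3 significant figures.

CL = Dose / AUC = 482 / 368 = 1.310 L/h

1.31 L/h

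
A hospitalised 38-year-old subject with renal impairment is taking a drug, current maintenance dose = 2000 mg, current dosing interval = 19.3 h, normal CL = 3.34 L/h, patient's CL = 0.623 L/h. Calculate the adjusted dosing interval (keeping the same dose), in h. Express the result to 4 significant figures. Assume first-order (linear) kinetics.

103.5 h

To keep the same average steady-state level, dosing rate must scale with clearance.
CL ratio = 0.623 / 3.34 = 0.1865
New interval (same dose) = 19.3 / 0.1865 = 103.5 h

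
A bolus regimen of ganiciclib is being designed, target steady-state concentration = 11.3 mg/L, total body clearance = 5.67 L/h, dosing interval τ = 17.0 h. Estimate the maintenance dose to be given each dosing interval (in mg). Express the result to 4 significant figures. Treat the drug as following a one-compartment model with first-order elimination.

At steady state, Dose/τ = Css × CL.
Dose = Css × CL × τ = 11.3 × 5.670 × 17.0 = 1089 mg

1089 mg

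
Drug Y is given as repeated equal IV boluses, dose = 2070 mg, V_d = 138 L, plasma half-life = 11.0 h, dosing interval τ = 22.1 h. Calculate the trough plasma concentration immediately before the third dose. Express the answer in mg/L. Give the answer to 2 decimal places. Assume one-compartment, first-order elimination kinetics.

C₀ per dose = Dose / Vd = 2070 / 138 = 15.00 mg/L
k = ln2 / t½ = 0.693147 / 11.0 = 0.06301 h⁻¹
Fraction remaining after one interval: r = e^(−kτ) = e^(−0.06301 × 22.1) = 0.2484
Before dose 3, 2 doses have been given (aged 1τ, 2τ).
C_trough = C₀ × (r + r²) = 15.00 × (0.2484 + 0.06170) = 4.652 mg/L

4.65 mg/L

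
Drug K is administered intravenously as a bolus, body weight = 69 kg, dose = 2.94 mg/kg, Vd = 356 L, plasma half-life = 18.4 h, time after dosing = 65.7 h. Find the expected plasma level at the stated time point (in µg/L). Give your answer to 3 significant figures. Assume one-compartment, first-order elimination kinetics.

Total dose = 2.94 × 69 = 202.9 mg
C₀ = Dose / Vd = 202.9 / 356 = 0.5699 mg/L
k = ln2 / t½ = 0.693147 / 18.4 = 0.03767 h⁻¹
C = C₀ · e^(−k·t) = 0.5699 × e^(−0.03767 × 65.7)
  = 0.5699 × 0.08417 = 0.04797 mg/L
Convert: 0.04797 mg/L × 1000 = 47.97 µg/L

48.0 µg/L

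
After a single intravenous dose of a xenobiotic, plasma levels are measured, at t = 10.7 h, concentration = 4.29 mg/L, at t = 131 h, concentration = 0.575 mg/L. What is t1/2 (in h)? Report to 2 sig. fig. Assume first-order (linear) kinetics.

k = ln(C₁/C₂) / (t₂ − t₁) = ln(4.29/0.575) / (131 − 10.7)
  = 2.010 / 120.3 = 0.01671 h⁻¹
t½ = ln2 / k = 0.693147 / 0.01671 = 41.48 h

41 h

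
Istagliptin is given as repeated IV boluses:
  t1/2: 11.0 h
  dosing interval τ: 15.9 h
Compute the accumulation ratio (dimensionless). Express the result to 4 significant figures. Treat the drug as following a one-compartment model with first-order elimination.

1.580

k = ln2 / t½ = 0.693147 / 11.0 = 0.06301 h⁻¹
e^(−kτ) = e^(−0.06301 × 15.9) = 0.3672
Accumulation ratio R = 1 / (1 − e^(−kτ)) = 1 / (1 − 0.3672) = 1.580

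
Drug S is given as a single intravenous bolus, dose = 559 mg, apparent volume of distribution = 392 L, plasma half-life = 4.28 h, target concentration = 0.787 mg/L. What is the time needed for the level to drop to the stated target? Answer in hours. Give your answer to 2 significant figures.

3.7 h

C₀ = Dose / Vd = 559.0 / 392 = 1.426 mg/L
k = ln2 / t½ = 0.693147 / 4.28 = 0.1620 h⁻¹
t = ln(C₀ / C) / k = ln(1.426 / 0.787) / 0.1620
  = ln(1.812) / 0.1620 = 0.5944 / 0.1620 = 3.669 h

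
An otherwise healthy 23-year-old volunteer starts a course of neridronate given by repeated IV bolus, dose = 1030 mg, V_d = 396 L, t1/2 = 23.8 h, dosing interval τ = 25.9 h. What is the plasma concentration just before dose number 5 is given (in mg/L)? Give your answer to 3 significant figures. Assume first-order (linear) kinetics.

2.20 mg/L

C₀ per dose = Dose / Vd = 1030 / 396 = 2.601 mg/L
k = ln2 / t½ = 0.693147 / 23.8 = 0.02912 h⁻¹
Fraction remaining after one interval: r = e^(−kτ) = e^(−0.02912 × 25.9) = 0.4704
Before dose 5, 4 doses have been given (aged 1τ, 2τ, 3τ, 4τ).
C_trough = C₀ × (r + r² + … + r^4) = C₀ × r(1−r^4)/(1−r)
        = 2.601 × 0.4704 × (1 − 0.04896) / (1 − 0.4704) = 2.197 mg/L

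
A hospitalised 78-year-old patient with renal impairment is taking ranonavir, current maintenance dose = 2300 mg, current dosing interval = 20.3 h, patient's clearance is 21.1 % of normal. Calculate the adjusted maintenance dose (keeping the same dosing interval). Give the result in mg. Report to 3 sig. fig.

To keep the same average steady-state level, dosing rate must scale with clearance.
CL ratio = 21.1 / 100 = 0.2110
New dose (same interval) = 2300 × 0.2110 = 485.3 mg

485 mg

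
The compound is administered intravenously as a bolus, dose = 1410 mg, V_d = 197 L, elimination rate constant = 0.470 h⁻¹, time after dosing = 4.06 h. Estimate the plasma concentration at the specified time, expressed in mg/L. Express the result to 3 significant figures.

C₀ = Dose / Vd = 1410 / 197 = 7.157 mg/L
C = C₀ · e^(−k·t) = 7.157 × e^(−0.4700 × 4.06)
  = 7.157 × 0.1483 = 1.061 mg/L

1.06 mg/L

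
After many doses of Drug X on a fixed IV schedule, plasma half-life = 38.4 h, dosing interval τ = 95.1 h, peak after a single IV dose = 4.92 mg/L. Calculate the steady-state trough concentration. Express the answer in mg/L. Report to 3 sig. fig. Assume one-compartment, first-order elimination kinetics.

1.08 mg/L

k = ln2 / t½ = 0.693147 / 38.4 = 0.01805 h⁻¹
e^(−kτ) = e^(−0.01805 × 95.1) = 0.1797
Accumulation ratio R = 1 / (1 − e^(−kτ)) = 1 / (1 − 0.1797) = 1.219
Steady-state trough = C₀ × R × e^(−kτ) = 4.92 × 1.219 × 0.1797 = 1.078 mg/L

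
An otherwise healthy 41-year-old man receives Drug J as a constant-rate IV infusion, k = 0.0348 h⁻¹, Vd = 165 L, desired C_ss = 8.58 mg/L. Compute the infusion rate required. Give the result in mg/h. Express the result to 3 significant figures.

CL = k × Vd = 0.03480 × 165 = 5.742 L/h
At steady state, infusion rate R₀ = Css × CL = 8.58 × 5.742 = 49.27 mg/h

49.3 mg/h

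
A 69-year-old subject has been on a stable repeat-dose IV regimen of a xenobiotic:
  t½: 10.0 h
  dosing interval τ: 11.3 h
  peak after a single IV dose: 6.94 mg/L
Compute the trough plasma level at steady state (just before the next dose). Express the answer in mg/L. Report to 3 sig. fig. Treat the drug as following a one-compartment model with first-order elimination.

5.84 mg/L

k = ln2 / t½ = 0.693147 / 10.0 = 0.06931 h⁻¹
e^(−kτ) = e^(−0.06931 × 11.3) = 0.4569
Accumulation ratio R = 1 / (1 − e^(−kτ)) = 1 / (1 − 0.4569) = 1.841
Steady-state trough = C₀ × R × e^(−kτ) = 6.94 × 1.841 × 0.4569 = 5.838 mg/L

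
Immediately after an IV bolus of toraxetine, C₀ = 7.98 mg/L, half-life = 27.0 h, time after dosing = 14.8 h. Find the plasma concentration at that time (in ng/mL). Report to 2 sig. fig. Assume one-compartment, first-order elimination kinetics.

k = ln2 / t½ = 0.693147 / 27.0 = 0.02567 h⁻¹
C = C₀ · e^(−k·t) = 7.980 × e^(−0.02567 × 14.8)
  = 7.980 × 0.6839 = 5.458 mg/L
Convert: 5.458 mg/L × 1000 = 5458 ng/mL

5500 ng/mL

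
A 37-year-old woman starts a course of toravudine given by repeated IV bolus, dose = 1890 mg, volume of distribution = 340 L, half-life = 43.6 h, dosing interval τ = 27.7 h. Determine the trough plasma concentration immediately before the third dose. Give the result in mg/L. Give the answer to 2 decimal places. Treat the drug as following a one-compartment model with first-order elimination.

C₀ per dose = Dose / Vd = 1890 / 340 = 5.559 mg/L
k = ln2 / t½ = 0.693147 / 43.6 = 0.01590 h⁻¹
Fraction remaining after one interval: r = e^(−kτ) = e^(−0.01590 × 27.7) = 0.6438
Before dose 3, 2 doses have been given (aged 1τ, 2τ).
C_trough = C₀ × (r + r²) = 5.559 × (0.6438 + 0.4145) = 5.883 mg/L

5.88 mg/L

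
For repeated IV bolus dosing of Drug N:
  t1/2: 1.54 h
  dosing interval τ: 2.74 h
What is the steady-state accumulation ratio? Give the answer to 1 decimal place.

k = ln2 / t½ = 0.693147 / 1.54 = 0.4501 h⁻¹
e^(−kτ) = e^(−0.4501 × 2.74) = 0.2913
Accumulation ratio R = 1 / (1 − e^(−kτ)) = 1 / (1 − 0.2913) = 1.411

1.4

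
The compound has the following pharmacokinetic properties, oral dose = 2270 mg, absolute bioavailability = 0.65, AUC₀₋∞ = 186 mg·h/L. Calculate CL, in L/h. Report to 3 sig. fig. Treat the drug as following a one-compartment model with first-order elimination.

7.93 L/h

CL = F·Dose / AUC = 0.65 × 2270 / 186 = 7.933 L/h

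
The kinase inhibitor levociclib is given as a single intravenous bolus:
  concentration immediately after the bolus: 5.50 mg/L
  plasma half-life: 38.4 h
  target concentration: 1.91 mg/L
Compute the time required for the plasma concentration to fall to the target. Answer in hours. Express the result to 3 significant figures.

k = ln2 / t½ = 0.693147 / 38.4 = 0.01805 h⁻¹
t = ln(C₀ / C) / k = ln(5.500 / 1.91) / 0.01805
  = ln(2.880) / 0.01805 = 1.058 / 0.01805 = 58.61 h

58.6 h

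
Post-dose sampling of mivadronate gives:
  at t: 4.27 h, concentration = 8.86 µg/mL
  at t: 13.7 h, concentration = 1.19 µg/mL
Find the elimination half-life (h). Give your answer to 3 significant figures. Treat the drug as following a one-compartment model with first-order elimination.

k = ln(C₁/C₂) / (t₂ − t₁) = ln(8.86/1.19) / (13.7 − 4.27)
  = 2.008 / 9.430 = 0.2129 h⁻¹
t½ = ln2 / k = 0.693147 / 0.2129 = 3.256 h

3.26 h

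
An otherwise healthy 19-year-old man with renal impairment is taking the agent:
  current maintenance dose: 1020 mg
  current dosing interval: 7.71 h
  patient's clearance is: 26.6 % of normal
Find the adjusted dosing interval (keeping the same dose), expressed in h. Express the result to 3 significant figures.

29.0 h

To keep the same average steady-state level, dosing rate must scale with clearance.
CL ratio = 26.6 / 100 = 0.2660
New interval (same dose) = 7.71 / 0.2660 = 28.98 h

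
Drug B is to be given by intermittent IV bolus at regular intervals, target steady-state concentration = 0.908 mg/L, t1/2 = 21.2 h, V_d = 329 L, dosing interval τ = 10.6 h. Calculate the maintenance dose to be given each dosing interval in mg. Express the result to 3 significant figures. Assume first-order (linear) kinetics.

104 mg

k = ln2 / t½ = 0.693147 / 21.2 = 0.03270 h⁻¹
CL = k × Vd = 0.03270 × 329 = 10.76 L/h
At steady state, Dose/τ = Css × CL.
Dose = Css × CL × τ = 0.908 × 10.76 × 10.6 = 103.6 mg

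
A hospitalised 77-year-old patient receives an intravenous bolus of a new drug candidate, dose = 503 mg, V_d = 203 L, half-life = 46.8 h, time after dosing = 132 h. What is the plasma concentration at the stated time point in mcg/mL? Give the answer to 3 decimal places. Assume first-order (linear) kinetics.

C₀ = Dose / Vd = 503.0 / 203 = 2.478 mg/L
k = ln2 / t½ = 0.693147 / 46.8 = 0.01481 h⁻¹
C = C₀ · e^(−k·t) = 2.478 × e^(−0.01481 × 132)
  = 2.478 × 0.1416 = 0.3509 mg/L
(0.3509 mg/L = 0.3509 mcg/mL)

0.351 mcg/mL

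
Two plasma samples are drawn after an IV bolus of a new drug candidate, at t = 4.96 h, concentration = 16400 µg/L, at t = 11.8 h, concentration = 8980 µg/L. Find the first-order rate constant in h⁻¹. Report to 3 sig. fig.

0.0881 h⁻¹

k = ln(C₁/C₂) / (t₂ − t₁) = ln(16400/8980) / (11.8 − 4.96)
  = 0.6023 / 6.840 = 0.08806 h⁻¹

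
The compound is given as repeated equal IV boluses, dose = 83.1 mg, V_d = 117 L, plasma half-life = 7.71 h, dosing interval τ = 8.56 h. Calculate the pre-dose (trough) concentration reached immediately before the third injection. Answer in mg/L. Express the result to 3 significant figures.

0.481 mg/L

C₀ per dose = Dose / Vd = 83.1 / 117 = 0.7103 mg/L
k = ln2 / t½ = 0.693147 / 7.71 = 0.08990 h⁻¹
Fraction remaining after one interval: r = e^(−kτ) = e^(−0.08990 × 8.56) = 0.4632
Before dose 3, 2 doses have been given (aged 1τ, 2τ).
C_trough = C₀ × (r + r²) = 0.7103 × (0.4632 + 0.2146) = 0.4814 mg/L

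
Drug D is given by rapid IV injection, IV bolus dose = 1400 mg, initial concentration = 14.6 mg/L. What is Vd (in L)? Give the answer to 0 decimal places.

Vd = Dose / C₀ = 1400 / 14.6 = 95.89 L

96 L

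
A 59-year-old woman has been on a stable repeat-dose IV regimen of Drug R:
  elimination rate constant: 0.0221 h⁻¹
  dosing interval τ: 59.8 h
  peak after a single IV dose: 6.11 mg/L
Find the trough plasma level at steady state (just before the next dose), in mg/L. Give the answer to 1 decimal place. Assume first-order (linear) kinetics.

e^(−kτ) = e^(−0.02210 × 59.8) = 0.2667
Accumulation ratio R = 1 / (1 − e^(−kτ)) = 1 / (1 − 0.2667) = 1.364
Steady-state trough = C₀ × R × e^(−kτ) = 6.11 × 1.364 × 0.2667 = 2.223 mg/L

2.2 mg/L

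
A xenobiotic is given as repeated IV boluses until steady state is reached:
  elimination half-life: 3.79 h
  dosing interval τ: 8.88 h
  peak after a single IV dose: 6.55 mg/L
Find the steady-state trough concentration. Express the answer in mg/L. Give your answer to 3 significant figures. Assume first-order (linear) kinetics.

k = ln2 / t½ = 0.693147 / 3.79 = 0.1829 h⁻¹
e^(−kτ) = e^(−0.1829 × 8.88) = 0.1971
Accumulation ratio R = 1 / (1 − e^(−kτ)) = 1 / (1 − 0.1971) = 1.245
Steady-state trough = C₀ × R × e^(−kτ) = 6.55 × 1.245 × 0.1971 = 1.607 mg/L

1.61 mg/L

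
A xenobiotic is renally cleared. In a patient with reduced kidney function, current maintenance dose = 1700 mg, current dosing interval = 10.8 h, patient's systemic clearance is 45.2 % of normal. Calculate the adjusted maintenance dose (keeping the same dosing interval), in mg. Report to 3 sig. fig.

768 mg

To keep the same average steady-state level, dosing rate must scale with clearance.
CL ratio = 45.2 / 100 = 0.4520
New dose (same interval) = 1700 × 0.4520 = 768.4 mg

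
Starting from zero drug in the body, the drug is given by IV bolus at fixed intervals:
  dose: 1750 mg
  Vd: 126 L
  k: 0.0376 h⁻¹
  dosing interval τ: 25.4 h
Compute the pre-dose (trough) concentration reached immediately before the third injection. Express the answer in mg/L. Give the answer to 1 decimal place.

7.4 mg/L

C₀ per dose = Dose / Vd = 1750 / 126 = 13.89 mg/L
Fraction remaining after one interval: r = e^(−kτ) = e^(−0.03760 × 25.4) = 0.3848
Before dose 3, 2 doses have been given (aged 1τ, 2τ).
C_trough = C₀ × (r + r²) = 13.89 × (0.3848 + 0.1481) = 7.402 mg/L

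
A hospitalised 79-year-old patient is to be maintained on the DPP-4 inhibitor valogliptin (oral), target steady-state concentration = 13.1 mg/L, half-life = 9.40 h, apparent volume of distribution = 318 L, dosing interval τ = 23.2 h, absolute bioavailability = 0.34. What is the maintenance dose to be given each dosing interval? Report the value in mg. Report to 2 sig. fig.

21000 mg

k = ln2 / t½ = 0.693147 / 9.40 = 0.07374 h⁻¹
CL = k × Vd = 0.07374 × 318 = 23.45 L/h
At steady state, F × (Dose/τ) = Css × CL.
Dose = Css × CL × τ / F = 13.1 × 23.45 × 23.2 / 0.34 = 20960 mg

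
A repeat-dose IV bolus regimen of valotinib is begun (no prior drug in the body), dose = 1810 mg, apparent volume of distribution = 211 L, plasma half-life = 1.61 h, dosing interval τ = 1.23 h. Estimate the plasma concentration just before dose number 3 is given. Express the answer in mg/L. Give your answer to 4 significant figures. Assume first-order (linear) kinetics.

8.026 mg/L

C₀ per dose = Dose / Vd = 1810 / 211 = 8.578 mg/L
k = ln2 / t½ = 0.693147 / 1.61 = 0.4305 h⁻¹
Fraction remaining after one interval: r = e^(−kτ) = e^(−0.4305 × 1.23) = 0.5889
Before dose 3, 2 doses have been given (aged 1τ, 2τ).
C_trough = C₀ × (r + r²) = 8.578 × (0.5889 + 0.3468) = 8.026 mg/L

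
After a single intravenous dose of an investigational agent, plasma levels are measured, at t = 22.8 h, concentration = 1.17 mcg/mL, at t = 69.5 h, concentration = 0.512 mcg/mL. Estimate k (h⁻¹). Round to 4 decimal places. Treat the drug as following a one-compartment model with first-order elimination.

k = ln(C₁/C₂) / (t₂ − t₁) = ln(1.17/0.512) / (69.5 − 22.8)
  = 0.8264 / 46.70 = 0.01770 h⁻¹

0.0177 h⁻¹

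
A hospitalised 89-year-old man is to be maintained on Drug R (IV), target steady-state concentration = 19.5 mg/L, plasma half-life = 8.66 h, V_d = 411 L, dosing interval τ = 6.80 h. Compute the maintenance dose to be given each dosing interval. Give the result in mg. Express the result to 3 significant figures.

4360 mg

k = ln2 / t½ = 0.693147 / 8.66 = 0.08004 h⁻¹
CL = k × Vd = 0.08004 × 411 = 32.90 L/h
At steady state, Dose/τ = Css × CL.
Dose = Css × CL × τ = 19.5 × 32.90 × 6.80 = 4363 mg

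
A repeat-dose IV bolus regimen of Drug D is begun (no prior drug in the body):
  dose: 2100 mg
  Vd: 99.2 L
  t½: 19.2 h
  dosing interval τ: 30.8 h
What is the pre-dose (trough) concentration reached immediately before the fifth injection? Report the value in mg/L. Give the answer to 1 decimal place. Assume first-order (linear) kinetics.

C₀ per dose = Dose / Vd = 2100 / 99.2 = 21.17 mg/L
k = ln2 / t½ = 0.693147 / 19.2 = 0.03610 h⁻¹
Fraction remaining after one interval: r = e^(−kτ) = e^(−0.03610 × 30.8) = 0.3289
Before dose 5, 4 doses have been given (aged 1τ, 2τ, 3τ, 4τ).
C_trough = C₀ × (r + r² + … + r^4) = C₀ × r(1−r^4)/(1−r)
        = 21.17 × 0.3289 × (1 − 0.01170) / (1 − 0.3289) = 10.25 mg/L

10.3 mg/L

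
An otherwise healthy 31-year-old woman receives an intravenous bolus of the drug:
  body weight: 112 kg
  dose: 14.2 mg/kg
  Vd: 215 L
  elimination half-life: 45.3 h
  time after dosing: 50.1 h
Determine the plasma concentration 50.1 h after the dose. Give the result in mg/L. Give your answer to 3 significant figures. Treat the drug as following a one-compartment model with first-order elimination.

3.44 mg/L

Total dose = 14.2 × 112 = 1590 mg
C₀ = Dose / Vd = 1590 / 215 = 7.395 mg/L
k = ln2 / t½ = 0.693147 / 45.3 = 0.01530 h⁻¹
C = C₀ · e^(−k·t) = 7.395 × e^(−0.01530 × 50.1)
  = 7.395 × 0.4646 = 3.436 mg/L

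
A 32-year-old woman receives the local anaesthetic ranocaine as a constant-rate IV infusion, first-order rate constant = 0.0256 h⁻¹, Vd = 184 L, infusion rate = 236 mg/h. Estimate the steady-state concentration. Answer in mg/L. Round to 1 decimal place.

CL = k × Vd = 0.02560 × 184 = 4.710 L/h
At steady state Css = R₀ / CL = 236 / 4.710 = 50.11 mg/L

50.1 mg/L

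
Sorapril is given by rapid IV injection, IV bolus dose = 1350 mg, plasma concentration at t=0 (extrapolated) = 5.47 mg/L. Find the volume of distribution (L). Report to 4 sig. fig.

Vd = Dose / C₀ = 1350 / 5.47 = 246.8 L

246.8 L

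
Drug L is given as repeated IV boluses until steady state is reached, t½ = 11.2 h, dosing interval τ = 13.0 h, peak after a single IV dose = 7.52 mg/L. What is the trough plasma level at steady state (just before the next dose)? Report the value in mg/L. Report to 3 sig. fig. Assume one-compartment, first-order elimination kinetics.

6.09 mg/L

k = ln2 / t½ = 0.693147 / 11.2 = 0.06189 h⁻¹
e^(−kτ) = e^(−0.06189 × 13.0) = 0.4473
Accumulation ratio R = 1 / (1 − e^(−kτ)) = 1 / (1 − 0.4473) = 1.809
Steady-state trough = C₀ × R × e^(−kτ) = 7.52 × 1.809 × 0.4473 = 6.085 mg/L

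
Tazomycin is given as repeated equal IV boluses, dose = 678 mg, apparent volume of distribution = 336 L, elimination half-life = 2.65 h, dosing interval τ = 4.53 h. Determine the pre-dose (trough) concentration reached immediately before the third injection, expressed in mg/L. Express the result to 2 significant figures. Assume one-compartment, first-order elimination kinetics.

C₀ per dose = Dose / Vd = 678 / 336 = 2.018 mg/L
k = ln2 / t½ = 0.693147 / 2.65 = 0.2616 h⁻¹
Fraction remaining after one interval: r = e^(−kτ) = e^(−0.2616 × 4.53) = 0.3057
Before dose 3, 2 doses have been given (aged 1τ, 2τ).
C_trough = C₀ × (r + r²) = 2.018 × (0.3057 + 0.09345) = 0.8055 mg/L

0.81 mg/L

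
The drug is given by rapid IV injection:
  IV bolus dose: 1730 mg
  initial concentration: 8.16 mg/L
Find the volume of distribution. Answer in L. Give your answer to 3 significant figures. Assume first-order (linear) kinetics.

Vd = Dose / C₀ = 1730 / 8.16 = 212.0 L

212 L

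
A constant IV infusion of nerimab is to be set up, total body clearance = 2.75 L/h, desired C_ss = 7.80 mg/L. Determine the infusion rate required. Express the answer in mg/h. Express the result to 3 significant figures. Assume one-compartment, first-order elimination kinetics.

21.5 mg/h

At steady state, infusion rate R₀ = Css × CL = 7.80 × 2.750 = 21.45 mg/h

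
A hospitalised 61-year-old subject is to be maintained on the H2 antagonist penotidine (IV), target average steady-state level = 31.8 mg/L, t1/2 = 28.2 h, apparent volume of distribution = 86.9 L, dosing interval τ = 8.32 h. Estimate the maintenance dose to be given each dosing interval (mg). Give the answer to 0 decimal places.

k = ln2 / t½ = 0.693147 / 28.2 = 0.02458 h⁻¹
CL = k × Vd = 0.02458 × 86.9 = 2.136 L/h
At steady state, Dose/τ = Css × CL.
Dose = Css × CL × τ = 31.8 × 2.136 × 8.32 = 565.1 mg

565 mg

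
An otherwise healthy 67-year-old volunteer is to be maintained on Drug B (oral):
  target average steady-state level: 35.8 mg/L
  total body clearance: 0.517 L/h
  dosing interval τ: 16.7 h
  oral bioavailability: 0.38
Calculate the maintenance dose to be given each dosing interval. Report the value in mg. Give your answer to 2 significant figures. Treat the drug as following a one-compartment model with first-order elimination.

810 mg

At steady state, F × (Dose/τ) = Css × CL.
Dose = Css × CL × τ / F = 35.8 × 0.5170 × 16.7 / 0.38 = 813.4 mg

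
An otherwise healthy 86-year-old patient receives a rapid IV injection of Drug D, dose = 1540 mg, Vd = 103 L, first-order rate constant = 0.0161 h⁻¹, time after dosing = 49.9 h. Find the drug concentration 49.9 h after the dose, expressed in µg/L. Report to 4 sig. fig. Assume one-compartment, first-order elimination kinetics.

6695 µg/L

C₀ = Dose / Vd = 1540 / 103 = 14.95 mg/L
C = C₀ · e^(−k·t) = 14.95 × e^(−0.01610 × 49.9)
  = 14.95 × 0.4478 = 6.695 mg/L
Convert: 6.695 mg/L × 1000 = 6695 µg/L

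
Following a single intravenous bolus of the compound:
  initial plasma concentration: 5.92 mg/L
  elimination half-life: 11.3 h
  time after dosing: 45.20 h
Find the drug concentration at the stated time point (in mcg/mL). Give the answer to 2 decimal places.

k = ln2 / t½ = 0.693147 / 11.3 = 0.06134 h⁻¹
t / t½ = 45.20 / 11.3 = 4 half-lives
C = C₀ × (1/2)^4 = 5.920 × 0.06250 = 0.3700 mg/L
(0.3700 mg/L = 0.3700 mcg/mL)

0.37 mcg/mL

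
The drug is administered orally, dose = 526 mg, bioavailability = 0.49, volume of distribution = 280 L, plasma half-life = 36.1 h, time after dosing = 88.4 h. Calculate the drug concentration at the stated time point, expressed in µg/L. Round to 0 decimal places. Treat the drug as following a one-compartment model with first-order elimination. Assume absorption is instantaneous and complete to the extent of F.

169 µg/L

Amount reaching circulation = F × Dose = 0.49 × 526.0 = 257.7 mg
C₀ = F·Dose / Vd = 257.7 / 280 = 0.9204 mg/L
k = ln2 / t½ = 0.693147 / 36.1 = 0.01920 h⁻¹
C = C₀ · e^(−k·t) = 0.9204 × e^(−0.01920 × 88.4)
  = 0.9204 × 0.1832 = 0.1686 mg/L
Convert: 0.1686 mg/L × 1000 = 168.6 µg/L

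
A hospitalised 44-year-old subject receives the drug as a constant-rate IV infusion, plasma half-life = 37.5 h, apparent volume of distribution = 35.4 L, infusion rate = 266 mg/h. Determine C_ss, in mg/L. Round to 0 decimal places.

407 mg/L

k = ln2 / t½ = 0.693147 / 37.5 = 0.01848 h⁻¹
CL = k × Vd = 0.01848 × 35.4 = 0.6542 L/h
At steady state Css = R₀ / CL = 266 / 0.6542 = 406.6 mg/L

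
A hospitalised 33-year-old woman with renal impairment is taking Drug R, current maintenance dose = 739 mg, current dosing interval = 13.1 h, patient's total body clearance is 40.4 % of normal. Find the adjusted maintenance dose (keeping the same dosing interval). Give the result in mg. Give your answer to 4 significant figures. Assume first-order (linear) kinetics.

298.6 mg

To keep the same average steady-state level, dosing rate must scale with clearance.
CL ratio = 40.4 / 100 = 0.4040
New dose (same interval) = 739 × 0.4040 = 298.6 mg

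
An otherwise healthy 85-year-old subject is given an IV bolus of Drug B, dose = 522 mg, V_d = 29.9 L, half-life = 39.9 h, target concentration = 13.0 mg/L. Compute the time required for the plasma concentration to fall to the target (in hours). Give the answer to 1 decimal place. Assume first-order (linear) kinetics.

C₀ = Dose / Vd = 522.0 / 29.9 = 17.46 mg/L
k = ln2 / t½ = 0.693147 / 39.9 = 0.01737 h⁻¹
t = ln(C₀ / C) / k = ln(17.46 / 13.0) / 0.01737
  = ln(1.343) / 0.01737 = 0.2949 / 0.01737 = 16.98 h

17.0 h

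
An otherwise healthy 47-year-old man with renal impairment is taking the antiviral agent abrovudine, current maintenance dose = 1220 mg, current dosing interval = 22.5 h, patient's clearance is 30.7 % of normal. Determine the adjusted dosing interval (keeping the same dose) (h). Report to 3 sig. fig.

73.3 h

To keep the same average steady-state level, dosing rate must scale with clearance.
CL ratio = 30.7 / 100 = 0.3070
New interval (same dose) = 22.5 / 0.3070 = 73.29 h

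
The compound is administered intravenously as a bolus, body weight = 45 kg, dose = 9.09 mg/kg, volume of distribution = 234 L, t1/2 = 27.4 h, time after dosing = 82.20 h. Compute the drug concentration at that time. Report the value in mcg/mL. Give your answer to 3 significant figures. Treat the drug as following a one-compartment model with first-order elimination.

Total dose = 9.09 × 45 = 409.1 mg
C₀ = Dose / Vd = 409.1 / 234 = 1.748 mg/L
k = ln2 / t½ = 0.693147 / 27.4 = 0.02530 h⁻¹
t / t½ = 82.20 / 27.4 = 3 half-lives
C = C₀ × (1/2)^3 = 1.748 × 0.1250 = 0.2185 mg/L
(0.2185 mg/L = 0.2185 mcg/mL)

0.219 mcg/mL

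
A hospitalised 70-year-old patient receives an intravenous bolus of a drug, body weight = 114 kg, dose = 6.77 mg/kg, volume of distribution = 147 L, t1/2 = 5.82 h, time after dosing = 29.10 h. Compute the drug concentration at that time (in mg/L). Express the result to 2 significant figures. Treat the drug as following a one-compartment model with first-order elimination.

Total dose = 6.77 × 114 = 771.8 mg
C₀ = Dose / Vd = 771.8 / 147 = 5.250 mg/L
k = ln2 / t½ = 0.693147 / 5.82 = 0.1191 h⁻¹
t / t½ = 29.10 / 5.82 = 5 half-lives
C = C₀ × (1/2)^5 = 5.250 × 0.03125 = 0.1641 mg/L

0.16 mg/L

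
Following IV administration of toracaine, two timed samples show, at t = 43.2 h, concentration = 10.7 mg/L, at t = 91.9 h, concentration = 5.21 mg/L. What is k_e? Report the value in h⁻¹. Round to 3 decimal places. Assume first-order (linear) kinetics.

k = ln(C₁/C₂) / (t₂ − t₁) = ln(10.7/5.21) / (91.9 − 43.2)
  = 0.7197 / 48.70 = 0.01478 h⁻¹

0.015 h⁻¹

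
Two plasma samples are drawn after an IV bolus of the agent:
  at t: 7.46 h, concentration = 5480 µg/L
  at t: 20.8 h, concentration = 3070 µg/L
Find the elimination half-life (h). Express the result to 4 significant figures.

k = ln(C₁/C₂) / (t₂ − t₁) = ln(5480/3070) / (20.8 − 7.46)
  = 0.5794 / 13.34 = 0.04343 h⁻¹
t½ = ln2 / k = 0.693147 / 0.04343 = 15.96 h

15.96 h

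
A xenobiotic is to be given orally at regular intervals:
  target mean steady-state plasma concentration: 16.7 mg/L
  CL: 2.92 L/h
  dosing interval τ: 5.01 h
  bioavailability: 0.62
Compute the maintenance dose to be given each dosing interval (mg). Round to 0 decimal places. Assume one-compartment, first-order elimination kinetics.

At steady state, F × (Dose/τ) = Css × CL.
Dose = Css × CL × τ / F = 16.7 × 2.920 × 5.01 / 0.62 = 394.0 mg

394 mg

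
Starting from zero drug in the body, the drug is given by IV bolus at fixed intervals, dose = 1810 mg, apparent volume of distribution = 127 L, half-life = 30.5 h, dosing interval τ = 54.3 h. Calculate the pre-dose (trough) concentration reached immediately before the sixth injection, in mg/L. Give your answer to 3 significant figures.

C₀ per dose = Dose / Vd = 1810 / 127 = 14.25 mg/L
k = ln2 / t½ = 0.693147 / 30.5 = 0.02273 h⁻¹
Fraction remaining after one interval: r = e^(−kτ) = e^(−0.02273 × 54.3) = 0.2911
Before dose 6, 5 doses have been given (aged 1τ, 2τ, 3τ, 4τ, 5τ).
C_trough = C₀ × (r + r² + … + r^5) = C₀ × r(1−r^5)/(1−r)
        = 14.25 × 0.2911 × (1 − 0.002090) / (1 − 0.2911) = 5.839 mg/L

5.84 mg/L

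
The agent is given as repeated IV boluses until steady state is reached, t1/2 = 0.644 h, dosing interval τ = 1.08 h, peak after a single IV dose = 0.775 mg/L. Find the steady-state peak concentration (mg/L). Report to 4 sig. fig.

k = ln2 / t½ = 0.693147 / 0.644 = 1.076 h⁻¹
e^(−kτ) = e^(−1.076 × 1.08) = 0.3128
Accumulation ratio R = 1 / (1 − e^(−kτ)) = 1 / (1 − 0.3128) = 1.455
Steady-state peak = C₀ × R = 0.775 × 1.455 = 1.128 mg/L

1.128 mg/L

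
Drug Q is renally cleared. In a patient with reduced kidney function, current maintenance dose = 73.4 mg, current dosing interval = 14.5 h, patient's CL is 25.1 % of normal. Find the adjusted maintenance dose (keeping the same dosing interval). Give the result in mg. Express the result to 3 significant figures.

18.4 mg

To keep the same average steady-state level, dosing rate must scale with clearance.
CL ratio = 25.1 / 100 = 0.2510
New dose (same interval) = 73.4 × 0.2510 = 18.42 mg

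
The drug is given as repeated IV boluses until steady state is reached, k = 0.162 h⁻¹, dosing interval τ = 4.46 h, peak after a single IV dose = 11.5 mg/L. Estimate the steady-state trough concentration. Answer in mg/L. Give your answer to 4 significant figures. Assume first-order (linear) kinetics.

10.85 mg/L

e^(−kτ) = e^(−0.1620 × 4.46) = 0.4855
Accumulation ratio R = 1 / (1 − e^(−kτ)) = 1 / (1 − 0.4855) = 1.944
Steady-state trough = C₀ × R × e^(−kτ) = 11.5 × 1.944 × 0.4855 = 10.85 mg/L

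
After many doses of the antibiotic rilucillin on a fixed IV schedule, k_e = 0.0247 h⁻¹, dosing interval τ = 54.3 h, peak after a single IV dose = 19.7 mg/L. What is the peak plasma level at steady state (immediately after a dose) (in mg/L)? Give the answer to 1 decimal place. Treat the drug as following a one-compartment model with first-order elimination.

26.7 mg/L

e^(−kτ) = e^(−0.02470 × 54.3) = 0.2615
Accumulation ratio R = 1 / (1 − e^(−kτ)) = 1 / (1 − 0.2615) = 1.354
Steady-state peak = C₀ × R = 19.7 × 1.354 = 26.67 mg/L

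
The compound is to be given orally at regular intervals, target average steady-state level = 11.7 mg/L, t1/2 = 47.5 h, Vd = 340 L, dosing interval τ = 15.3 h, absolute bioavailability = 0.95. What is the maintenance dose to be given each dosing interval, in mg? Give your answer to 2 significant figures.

k = ln2 / t½ = 0.693147 / 47.5 = 0.01459 h⁻¹
CL = k × Vd = 0.01459 × 340 = 4.961 L/h
At steady state, F × (Dose/τ) = Css × CL.
Dose = Css × CL × τ / F = 11.7 × 4.961 × 15.3 / 0.95 = 934.8 mg

930 mg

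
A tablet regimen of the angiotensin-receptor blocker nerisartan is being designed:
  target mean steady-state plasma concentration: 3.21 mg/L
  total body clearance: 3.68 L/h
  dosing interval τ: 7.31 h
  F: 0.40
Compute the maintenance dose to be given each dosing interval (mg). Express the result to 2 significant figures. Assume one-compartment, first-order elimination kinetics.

At steady state, F × (Dose/τ) = Css × CL.
Dose = Css × CL × τ / F = 3.21 × 3.680 × 7.31 / 0.40 = 215.9 mg

220 mg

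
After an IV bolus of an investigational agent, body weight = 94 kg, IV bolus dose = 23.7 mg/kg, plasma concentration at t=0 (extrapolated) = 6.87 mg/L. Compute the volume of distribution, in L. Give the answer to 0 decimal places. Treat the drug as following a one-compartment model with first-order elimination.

Dose = 23.7 × 94 = 2228 mg
Vd = Dose / C₀ = 2228 / 6.87 = 324.3 L

324 L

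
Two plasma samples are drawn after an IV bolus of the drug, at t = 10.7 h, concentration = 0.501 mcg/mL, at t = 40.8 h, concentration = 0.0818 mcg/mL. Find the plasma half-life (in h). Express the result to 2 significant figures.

k = ln(C₁/C₂) / (t₂ − t₁) = ln(0.501/0.0818) / (40.8 − 10.7)
  = 1.812 / 30.10 = 0.06020 h⁻¹
t½ = ln2 / k = 0.693147 / 0.06020 = 11.51 h

12 h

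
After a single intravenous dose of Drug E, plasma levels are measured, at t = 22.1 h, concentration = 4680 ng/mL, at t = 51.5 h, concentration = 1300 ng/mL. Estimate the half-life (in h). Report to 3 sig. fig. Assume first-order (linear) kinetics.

k = ln(C₁/C₂) / (t₂ − t₁) = ln(4680/1300) / (51.5 − 22.1)
  = 1.281 / 29.40 = 0.04357 h⁻¹
t½ = ln2 / k = 0.693147 / 0.04357 = 15.91 h

15.9 h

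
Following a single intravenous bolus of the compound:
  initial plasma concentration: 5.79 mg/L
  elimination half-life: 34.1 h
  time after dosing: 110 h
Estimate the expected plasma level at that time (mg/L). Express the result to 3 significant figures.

0.619 mg/L

k = ln2 / t½ = 0.693147 / 34.1 = 0.02033 h⁻¹
C = C₀ · e^(−k·t) = 5.790 × e^(−0.02033 × 110)
  = 5.790 × 0.1069 = 0.6190 mg/L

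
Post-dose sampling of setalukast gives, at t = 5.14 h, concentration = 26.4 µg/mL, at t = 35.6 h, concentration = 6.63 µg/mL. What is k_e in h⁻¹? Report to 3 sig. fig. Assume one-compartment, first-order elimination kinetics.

0.0454 h⁻¹

k = ln(C₁/C₂) / (t₂ − t₁) = ln(26.4/6.63) / (35.6 − 5.14)
  = 1.382 / 30.46 = 0.04537 h⁻¹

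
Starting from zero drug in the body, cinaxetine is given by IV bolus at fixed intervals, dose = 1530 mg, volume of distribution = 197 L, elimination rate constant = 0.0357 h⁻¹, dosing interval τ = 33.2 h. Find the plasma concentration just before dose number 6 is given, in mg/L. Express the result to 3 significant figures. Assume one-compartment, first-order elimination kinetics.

3.41 mg/L

C₀ per dose = Dose / Vd = 1530 / 197 = 7.766 mg/L
Fraction remaining after one interval: r = e^(−kτ) = e^(−0.03570 × 33.2) = 0.3057
Before dose 6, 5 doses have been given (aged 1τ, 2τ, 3τ, 4τ, 5τ).
C_trough = C₀ × (r + r² + … + r^5) = C₀ × r(1−r^5)/(1−r)
        = 7.766 × 0.3057 × (1 − 0.002670) / (1 − 0.3057) = 3.410 mg/L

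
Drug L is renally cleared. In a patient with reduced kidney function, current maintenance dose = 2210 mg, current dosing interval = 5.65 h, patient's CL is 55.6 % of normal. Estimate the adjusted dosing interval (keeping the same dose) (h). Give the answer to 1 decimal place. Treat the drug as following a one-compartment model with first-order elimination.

10.2 h

To keep the same average steady-state level, dosing rate must scale with clearance.
CL ratio = 55.6 / 100 = 0.5560
New interval (same dose) = 5.65 / 0.5560 = 10.16 h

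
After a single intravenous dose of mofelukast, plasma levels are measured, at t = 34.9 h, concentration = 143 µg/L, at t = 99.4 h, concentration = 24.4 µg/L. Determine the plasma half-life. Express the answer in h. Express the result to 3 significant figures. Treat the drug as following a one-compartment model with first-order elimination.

k = ln(C₁/C₂) / (t₂ − t₁) = ln(143/24.4) / (99.4 − 34.9)
  = 1.768 / 64.50 = 0.02741 h⁻¹
t½ = ln2 / k = 0.693147 / 0.02741 = 25.29 h

25.3 h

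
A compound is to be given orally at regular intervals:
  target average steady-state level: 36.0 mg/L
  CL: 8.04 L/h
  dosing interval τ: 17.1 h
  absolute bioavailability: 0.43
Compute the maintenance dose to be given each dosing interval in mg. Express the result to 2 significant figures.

At steady state, F × (Dose/τ) = Css × CL.
Dose = Css × CL × τ / F = 36.0 × 8.040 × 17.1 / 0.43 = 11510 mg

12000 mg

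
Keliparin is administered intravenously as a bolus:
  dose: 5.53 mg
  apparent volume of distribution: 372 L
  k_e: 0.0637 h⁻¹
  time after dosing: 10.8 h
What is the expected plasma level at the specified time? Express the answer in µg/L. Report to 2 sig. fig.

7.5 µg/L

C₀ = Dose / Vd = 5.530 / 372 = 0.01487 mg/L
C = C₀ · e^(−k·t) = 0.01487 × e^(−0.06370 × 10.8)
  = 0.01487 × 0.5026 = 0.007474 mg/L
Convert: 0.007474 mg/L × 1000 = 7.474 µg/L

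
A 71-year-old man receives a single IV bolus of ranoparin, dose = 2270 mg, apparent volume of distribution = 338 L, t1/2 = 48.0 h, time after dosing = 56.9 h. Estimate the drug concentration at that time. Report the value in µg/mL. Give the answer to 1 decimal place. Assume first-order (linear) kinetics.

3.0 µg/mL

C₀ = Dose / Vd = 2270 / 338 = 6.716 mg/L
k = ln2 / t½ = 0.693147 / 48.0 = 0.01444 h⁻¹
C = C₀ · e^(−k·t) = 6.716 × e^(−0.01444 × 56.9)
  = 6.716 × 0.4397 = 2.953 mg/L
(2.953 mg/L = 2.953 µg/mL)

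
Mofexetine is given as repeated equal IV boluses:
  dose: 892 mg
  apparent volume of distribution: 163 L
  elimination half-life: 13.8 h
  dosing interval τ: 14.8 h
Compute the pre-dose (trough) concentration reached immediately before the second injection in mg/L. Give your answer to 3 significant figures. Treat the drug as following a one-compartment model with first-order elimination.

2.60 mg/L

C₀ per dose = Dose / Vd = 892 / 163 = 5.472 mg/L
k = ln2 / t½ = 0.693147 / 13.8 = 0.05023 h⁻¹
Fraction remaining after one interval: r = e^(−kτ) = e^(−0.05023 × 14.8) = 0.4755
Before dose 2, 1 dose has been given (aged 1τ).
C_trough = C₀ × r = 5.472 × 0.4755 = 2.602 mg/L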